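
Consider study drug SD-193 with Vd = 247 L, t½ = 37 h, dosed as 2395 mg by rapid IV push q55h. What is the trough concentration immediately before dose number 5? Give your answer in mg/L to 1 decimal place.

f = (1/2)^(τ/t½) = (1/2)^(55/37) ≈ 0.3569.
C₀ = D/Vd = 2395/247 ≈ 9.696 mg/L.
Before the 5th dose, 4 doses have been given. Superposition: Cmin = C₀·(f + f² + … + f^4).
≈ 9.696 × (0.3569 + 0.1274 + 0.0455 + 0.0162) ≈ 9.696 × 0.5460 ≈ 5.294 mg/L.

5.3 mg/L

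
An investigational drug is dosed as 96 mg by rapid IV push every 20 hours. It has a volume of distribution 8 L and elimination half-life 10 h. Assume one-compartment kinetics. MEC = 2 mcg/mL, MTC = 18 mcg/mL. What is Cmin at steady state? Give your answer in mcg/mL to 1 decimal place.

4.0 mcg/mL

τ = 20 h = 2 half-lives, so f = (1/2)^2 = 0.25.
At steady state, R = 1/(1 − 0.25) = 4/3.
Single-dose peak C₀ = D/Vd = 96/8 = 12 mcg/mL.
Steady-state peak Cmax,ss = C₀·R = 12 × 4/3 ≈ 16.000 mcg/mL.
Steady-state trough Cmin,ss = Cmax,ss·f ≈ 16.000 × 0.25 ≈ 4.000 mcg/mL.
Trough 4.0 mcg/mL vs MEC 2 mcg/mL: adequate.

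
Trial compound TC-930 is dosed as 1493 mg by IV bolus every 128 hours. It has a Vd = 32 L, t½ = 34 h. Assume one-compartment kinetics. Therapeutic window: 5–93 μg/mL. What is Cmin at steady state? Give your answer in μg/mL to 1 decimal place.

3.7 μg/mL

k = ln2/t½ = ln2/34 ≈ 0.020387 h⁻¹; fraction remaining f = e^(−kτ) = e^(−0.020387×128) ≈ 0.0736.
Each bolus raises the concentration by D/Vd = 1493/32 ≈ 46.656 μg/mL.
Steady-state trough Cmin,ss = C₀·f/(1−f) ≈ 46.656 × 0.0736/0.9264 ≈ 3.707 μg/mL.
Trough 3.7 μg/mL vs MEC 5 μg/mL: subtherapeutic.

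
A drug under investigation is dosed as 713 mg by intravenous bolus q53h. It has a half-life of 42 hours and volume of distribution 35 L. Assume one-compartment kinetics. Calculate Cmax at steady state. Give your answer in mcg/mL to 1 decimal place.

Over one 53-h interval, 53/42 ≈ 1.2619 half-lives elapse, leaving f ≈ 0.4170 of each dose.
At steady state, accumulation factor R = 1/(1 − e^(−kτ)) ≈ 1.7153.
Single-dose peak C₀ = D/Vd = 713/35 ≈ 20.371 mcg/mL.
Steady-state peak Cmax,ss = C₀·R ≈ 20.371 × 1.7153 ≈ 34.942 mcg/mL.

34.9 mcg/mL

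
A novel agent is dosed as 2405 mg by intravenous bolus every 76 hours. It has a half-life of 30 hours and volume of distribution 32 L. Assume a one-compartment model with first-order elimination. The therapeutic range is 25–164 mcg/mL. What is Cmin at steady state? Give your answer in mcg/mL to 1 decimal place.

15.7 mcg/mL

Over one 76-h interval, 76/30 ≈ 2.5333 half-lives elapse, leaving f ≈ 0.1727 of each dose.
At steady state, accumulation factor R = 1/(1 − e^(−kτ)) ≈ 1.2088.
Single-dose peak C₀ = D/Vd = 2405/32 ≈ 75.156 mcg/mL.
Cmax,ss = C₀/(1 − f) ≈ 75.156/0.8273 ≈ 90.845 mcg/mL.
Steady-state trough Cmin,ss = Cmax,ss·f ≈ 90.845 × 0.1727 ≈ 15.689 mcg/mL.
Trough 15.7 mcg/mL vs MEC 25 mcg/mL: subtherapeutic.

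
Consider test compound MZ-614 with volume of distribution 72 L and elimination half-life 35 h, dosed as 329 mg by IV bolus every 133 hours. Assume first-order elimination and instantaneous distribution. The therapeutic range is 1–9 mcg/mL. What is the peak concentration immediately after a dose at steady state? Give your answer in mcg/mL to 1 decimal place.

τ/t½ = 133/35 ≈ 3.8, so fraction remaining f = (1/2)^(133/35) ≈ 0.0718.
Accumulation ratio R = 1/(1 − f) ≈ 1/0.9282 ≈ 1.0774.
Each bolus raises the concentration by D/Vd = 329/72 ≈ 4.569 mcg/mL.
Cmax,ss = C₀/(1 − f) ≈ 4.569/0.9282 ≈ 4.922 mcg/mL.
Peak 4.9 mcg/mL vs MTC 9 mcg/mL: below toxic threshold.

4.9 mcg/mL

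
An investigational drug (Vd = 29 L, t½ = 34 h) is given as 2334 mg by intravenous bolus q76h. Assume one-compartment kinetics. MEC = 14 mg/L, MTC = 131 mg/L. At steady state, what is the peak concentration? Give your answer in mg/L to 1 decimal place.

τ/t½ = 76/34 ≈ 2.2353, so fraction remaining f = (1/2)^(76/34) ≈ 0.2124.
At steady state, accumulation factor R = 1/(1 − e^(−kτ)) ≈ 1.2697.
Single-dose peak C₀ = D/Vd = 2334/29 ≈ 80.483 mg/L.
Steady-state peak Cmax,ss = C₀·R ≈ 80.483 × 1.2697 ≈ 102.189 mg/L.
Peak 102.2 mg/L vs MTC 131 mg/L: below toxic threshold.

102.2 mg/L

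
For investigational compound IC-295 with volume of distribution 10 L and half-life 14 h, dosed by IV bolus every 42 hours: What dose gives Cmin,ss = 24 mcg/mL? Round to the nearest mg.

τ/t½ = 42/14 ≈ 3, so f = (1/2)^(42/14) ≈ 0.125000.
Cmin,ss = (D/Vd)·f/(1−f), so D = Cmin,ss·Vd·(1−f)/f.
D = 24 × 10 × (1−f)/f ≈ 24 × 10 × 7.00000 ≈ 1680.00 mg.

1680 mg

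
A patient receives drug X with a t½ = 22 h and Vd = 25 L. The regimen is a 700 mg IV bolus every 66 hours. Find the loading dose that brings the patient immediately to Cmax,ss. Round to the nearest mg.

f = (1/2)^(66/22) ≈ 0.125000; accumulation ratio R = 1/(1−f) ≈ 1.14286.
Loading dose to hit Cmax,ss on first dose: D_load = D_maint·R ≈ 700 × 1.14286 ≈ 800.00 mg.

800 mg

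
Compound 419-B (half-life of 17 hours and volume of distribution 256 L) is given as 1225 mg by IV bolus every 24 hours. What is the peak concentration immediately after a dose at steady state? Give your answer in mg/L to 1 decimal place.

7.7 mg/L

k = ln2/t½ = ln2/17 ≈ 0.040773 h⁻¹; fraction remaining f = e^(−kτ) = e^(−0.040773×24) ≈ 0.3759.
At steady state, accumulation factor R = 1/(1 − e^(−kτ)) ≈ 1.6023.
Single-dose peak C₀ = D/Vd = 1225/256 ≈ 4.785 mg/L.
Steady-state peak Cmax,ss = C₀·R ≈ 4.785 × 1.6023 ≈ 7.667 mg/L.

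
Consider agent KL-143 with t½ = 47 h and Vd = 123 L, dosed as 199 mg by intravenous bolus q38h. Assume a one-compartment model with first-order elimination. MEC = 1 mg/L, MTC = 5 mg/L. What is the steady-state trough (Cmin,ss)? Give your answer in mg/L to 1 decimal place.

2.2 mg/L

τ/t½ = 38/47 ≈ 0.80851, so fraction remaining f = (1/2)^(38/47) ≈ 0.5710.
At steady state, accumulation factor R = 1/(1 − e^(−kτ)) ≈ 2.3310.
Each bolus raises the concentration by D/Vd = 199/123 ≈ 1.618 mg/L.
Steady-state peak Cmax,ss = C₀·R ≈ 1.618 × 2.3310 ≈ 3.772 mg/L.
One interval later, Cmin,ss = Cmax,ss·e^(−kτ) ≈ 3.772 × 0.5710 ≈ 2.154 mg/L.
Trough 2.2 mg/L vs MEC 1 mg/L: adequate.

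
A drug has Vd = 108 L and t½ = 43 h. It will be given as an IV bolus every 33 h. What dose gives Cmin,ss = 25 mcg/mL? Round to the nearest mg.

τ/t½ = 33/43 ≈ 0.76744, so f = (1/2)^(33/43) ≈ 0.587458.
Cmin,ss = (D/Vd)·f/(1−f), so D = Cmin,ss·Vd·(1−f)/f.
D = 25 × 108 × (1−f)/f ≈ 25 × 108 × 0.70225 ≈ 1896.08 mg.

1896 mg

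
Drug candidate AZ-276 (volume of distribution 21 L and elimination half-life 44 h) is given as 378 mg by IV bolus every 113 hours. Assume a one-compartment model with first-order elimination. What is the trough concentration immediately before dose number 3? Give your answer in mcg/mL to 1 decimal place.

f = (1/2)^(τ/t½) = (1/2)^(113/44) ≈ 0.1686.
C₀ = D/Vd = 378/21 ≈ 18.000 mcg/mL.
Before the 3rd dose, 2 doses have been given. Superposition: Cmin = C₀·(f + f²).
≈ 18.000 × (0.1686 + 0.0284) ≈ 18.000 × 0.1970 ≈ 3.546 mcg/mL.

3.5 mcg/mL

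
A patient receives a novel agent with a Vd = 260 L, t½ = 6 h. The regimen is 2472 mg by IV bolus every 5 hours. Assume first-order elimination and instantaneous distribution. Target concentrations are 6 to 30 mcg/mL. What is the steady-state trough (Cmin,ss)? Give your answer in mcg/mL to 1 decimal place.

12.2 mcg/mL

τ/t½ = 5/6 ≈ 0.83333, so fraction remaining f = (1/2)^(5/6) ≈ 0.5612.
Accumulation ratio R = 1/(1 − f) ≈ 1/0.4388 ≈ 2.2789.
Each bolus raises the concentration by D/Vd = 2472/260 ≈ 9.508 mcg/mL.
Steady-state peak Cmax,ss = C₀·R ≈ 9.508 × 2.2789 ≈ 21.668 mcg/mL.
One interval later, Cmin,ss = Cmax,ss·e^(−kτ) ≈ 21.668 × 0.5612 ≈ 12.160 mcg/mL.
Trough 12.2 mcg/mL vs MEC 6 mcg/mL: adequate.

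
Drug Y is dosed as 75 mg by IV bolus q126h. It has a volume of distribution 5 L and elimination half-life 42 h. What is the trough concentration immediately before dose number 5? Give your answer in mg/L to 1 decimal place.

f = (1/2)^(τ/t½) = (1/2)^(126/42) ≈ 0.1250.
C₀ = D/Vd = 75/5 ≈ 15.000 mg/L.
Before the 5th dose, 4 doses have been given. Superposition: Cmin = C₀·(f + f² + … + f^4).
≈ 15.000 × (0.1250 + 0.0156 + 0.0020 + 0.0002) ≈ 15.000 × 0.1428 ≈ 2.142 mg/L.

2.1 mg/L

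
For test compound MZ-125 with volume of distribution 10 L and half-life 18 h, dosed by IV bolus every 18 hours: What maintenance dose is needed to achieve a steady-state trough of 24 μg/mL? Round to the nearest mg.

τ/t½ = 18/18 ≈ 1, so f = (1/2)^(18/18) ≈ 0.500000.
Cmin,ss = (D/Vd)·f/(1−f), so D = Cmin,ss·Vd·(1−f)/f.
D = 24 × 10 × (1−f)/f ≈ 24 × 10 × 1.00000 ≈ 240.00 mg.

240 mg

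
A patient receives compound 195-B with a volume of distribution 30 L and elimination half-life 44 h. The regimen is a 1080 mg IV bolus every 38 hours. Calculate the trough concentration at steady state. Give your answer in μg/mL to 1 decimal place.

43.9 μg/mL

Over one 38-h interval, 38/44 ≈ 0.86364 half-lives elapse, leaving f ≈ 0.5496 of each dose.
At steady state, accumulation factor R = 1/(1 − e^(−kτ)) ≈ 2.2202.
Each bolus raises the concentration by D/Vd = 1080/30 ≈ 36.000 μg/mL.
Steady-state peak Cmax,ss = C₀·R ≈ 36.000 × 2.2202 ≈ 79.927 μg/mL.
One interval later, Cmin,ss = Cmax,ss·e^(−kτ) ≈ 79.927 × 0.5496 ≈ 43.928 μg/mL.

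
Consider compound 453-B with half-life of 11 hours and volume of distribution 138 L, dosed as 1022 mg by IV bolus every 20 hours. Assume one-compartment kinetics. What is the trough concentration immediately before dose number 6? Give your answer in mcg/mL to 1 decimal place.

f = (1/2)^(τ/t½) = (1/2)^(20/11) ≈ 0.2836.
C₀ = D/Vd = 1022/138 ≈ 7.406 mcg/mL.
Before the 6th dose, 5 doses have been given. Superposition: Cmin = C₀·(f + f² + … + f^5).
≈ 7.406 × (0.2836 + 0.0804 + 0.0228 + 0.0065 + 0.0018) ≈ 7.406 × 0.3951 ≈ 2.926 mcg/mL.

2.9 mcg/mL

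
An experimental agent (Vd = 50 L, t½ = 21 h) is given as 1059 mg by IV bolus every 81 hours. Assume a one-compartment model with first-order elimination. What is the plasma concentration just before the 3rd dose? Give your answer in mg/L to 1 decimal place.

f = (1/2)^(τ/t½) = (1/2)^(81/21) ≈ 0.0690.
C₀ = D/Vd = 1059/50 ≈ 21.180 mg/L.
Before the 3rd dose, 2 doses have been given. Superposition: Cmin = C₀·(f + f²).
≈ 21.180 × (0.0690 + 0.0048) ≈ 21.180 × 0.0738 ≈ 1.563 mg/L.

1.6 mg/L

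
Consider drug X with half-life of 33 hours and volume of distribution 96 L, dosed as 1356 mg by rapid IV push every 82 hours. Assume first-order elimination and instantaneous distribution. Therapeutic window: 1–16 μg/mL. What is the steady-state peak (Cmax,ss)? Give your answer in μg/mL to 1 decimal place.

Over one 82-h interval, 82/33 ≈ 2.4848 half-lives elapse, leaving f ≈ 0.1786 of each dose.
At steady state, accumulation factor R = 1/(1 − e^(−kτ)) ≈ 1.2174.
Single-dose peak C₀ = D/Vd = 1356/96 ≈ 14.125 μg/mL.
Steady-state peak Cmax,ss = C₀·R ≈ 14.125 × 1.2174 ≈ 17.196 μg/mL.
Peak 17.2 μg/mL vs MTC 16 μg/mL: exceeds toxic threshold.

17.2 μg/mL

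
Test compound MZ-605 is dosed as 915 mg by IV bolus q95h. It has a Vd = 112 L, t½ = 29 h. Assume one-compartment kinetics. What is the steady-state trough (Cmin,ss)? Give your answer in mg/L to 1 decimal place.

k = ln2/t½ = ln2/29 ≈ 0.023902 h⁻¹; fraction remaining f = e^(−kτ) = e^(−0.023902×95) ≈ 0.1032.
Accumulation ratio R = 1/(1 − f) ≈ 1/0.8968 ≈ 1.1151.
Single-dose peak C₀ = D/Vd = 915/112 ≈ 8.170 mg/L.
Cmax,ss = C₀/(1 − f) ≈ 8.170/0.8968 ≈ 9.110 mg/L.
Steady-state trough Cmin,ss = Cmax,ss·f ≈ 9.110 × 0.1032 ≈ 0.940 mg/L.

0.9 mg/L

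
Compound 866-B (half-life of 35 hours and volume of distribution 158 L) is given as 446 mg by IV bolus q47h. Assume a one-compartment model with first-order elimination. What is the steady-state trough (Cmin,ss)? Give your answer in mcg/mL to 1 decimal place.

Over one 47-h interval, 47/35 ≈ 1.3429 half-lives elapse, leaving f ≈ 0.3942 of each dose.
Accumulation ratio R = 1/(1 − f) ≈ 1/0.6058 ≈ 1.6507.
Single-dose peak C₀ = D/Vd = 446/158 ≈ 2.823 mcg/mL.
Cmax,ss = C₀/(1 − f) ≈ 2.823/0.6058 ≈ 4.660 mcg/mL.
Steady-state trough Cmin,ss = Cmax,ss·f ≈ 4.660 × 0.3942 ≈ 1.837 mcg/mL.

1.8 mcg/mL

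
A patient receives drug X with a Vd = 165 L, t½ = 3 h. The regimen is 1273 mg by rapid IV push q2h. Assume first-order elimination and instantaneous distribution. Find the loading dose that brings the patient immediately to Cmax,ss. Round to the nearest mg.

f = (1/2)^(2/3) ≈ 0.629961; accumulation ratio R = 1/(1−f) ≈ 2.70242.
Loading dose to hit Cmax,ss on first dose: D_load = D_maint·R ≈ 1273 × 2.70242 ≈ 3440.18 mg.

3440 mg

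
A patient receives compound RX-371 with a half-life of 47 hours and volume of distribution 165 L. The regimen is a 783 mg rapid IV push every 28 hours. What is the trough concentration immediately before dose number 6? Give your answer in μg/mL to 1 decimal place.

8.1 μg/mL

f = (1/2)^(τ/t½) = (1/2)^(28/47) ≈ 0.6617.
C₀ = D/Vd = 783/165 ≈ 4.745 μg/mL.
Before the 6th dose, 5 doses have been given. Superposition: Cmin = C₀·(f + f² + … + f^5).
≈ 4.745 × (0.6617 + 0.4378 + 0.2897 + 0.1917 + 0.1269) ≈ 4.745 × 1.7078 ≈ 8.104 μg/mL.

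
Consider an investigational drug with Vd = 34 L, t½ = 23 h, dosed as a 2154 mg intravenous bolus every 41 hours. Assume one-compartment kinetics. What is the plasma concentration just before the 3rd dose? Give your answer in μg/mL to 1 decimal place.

23.8 μg/mL

f = (1/2)^(τ/t½) = (1/2)^(41/23) ≈ 0.2907.
C₀ = D/Vd = 2154/34 ≈ 63.353 μg/mL.
Before the 3rd dose, 2 doses have been given. Superposition: Cmin = C₀·(f + f²).
≈ 63.353 × (0.2907 + 0.0845) ≈ 63.353 × 0.3752 ≈ 23.770 μg/mL.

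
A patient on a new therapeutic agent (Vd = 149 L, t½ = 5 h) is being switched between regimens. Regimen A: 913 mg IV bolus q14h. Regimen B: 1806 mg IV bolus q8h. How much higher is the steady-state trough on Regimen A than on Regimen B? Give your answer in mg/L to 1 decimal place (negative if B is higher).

-4.9 mg/L

Regimen A: f = (1/2)^(14/5) ≈ 0.1436; Cmin,ss = (913/149)·f/(1−f) ≈ 1.027 mg/L.
Regimen B: f = (1/2)^(8/5) ≈ 0.3299; Cmin,ss = (1806/149)·f/(1−f) ≈ 5.967 mg/L.
Difference ≈ 1.027 − 5.967 ≈ -4.940 mg/L.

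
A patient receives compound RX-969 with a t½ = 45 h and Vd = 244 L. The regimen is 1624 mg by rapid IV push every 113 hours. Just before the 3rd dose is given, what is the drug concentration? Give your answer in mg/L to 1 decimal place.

f = (1/2)^(τ/t½) = (1/2)^(113/45) ≈ 0.1754.
C₀ = D/Vd = 1624/244 ≈ 6.656 mg/L.
Before the 3rd dose, 2 doses have been given. Superposition: Cmin = C₀·(f + f²).
≈ 6.656 × (0.1754 + 0.0308) ≈ 6.656 × 0.2062 ≈ 1.372 mg/L.

1.4 mg/L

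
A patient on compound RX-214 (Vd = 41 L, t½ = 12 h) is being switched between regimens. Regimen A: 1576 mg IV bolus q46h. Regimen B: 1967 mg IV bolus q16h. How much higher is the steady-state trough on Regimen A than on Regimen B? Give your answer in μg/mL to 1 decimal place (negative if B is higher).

Regimen A: f = (1/2)^(46/12) ≈ 0.0702; Cmin,ss = (1576/41)·f/(1−f) ≈ 2.902 μg/mL.
Regimen B: f = (1/2)^(16/12) ≈ 0.3969; Cmin,ss = (1967/41)·f/(1−f) ≈ 31.573 μg/mL.
Difference ≈ 2.902 − 31.573 ≈ -28.671 μg/mL.

-28.7 μg/mL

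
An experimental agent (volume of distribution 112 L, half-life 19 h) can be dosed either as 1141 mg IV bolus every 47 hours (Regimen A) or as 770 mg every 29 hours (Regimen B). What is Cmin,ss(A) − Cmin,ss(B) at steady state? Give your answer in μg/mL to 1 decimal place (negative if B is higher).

-1.4 μg/mL

Regimen A: f = (1/2)^(47/19) ≈ 0.1800; Cmin,ss = (1141/112)·f/(1−f) ≈ 2.236 μg/mL.
Regimen B: f = (1/2)^(29/19) ≈ 0.3472; Cmin,ss = (770/112)·f/(1−f) ≈ 3.657 μg/mL.
Difference ≈ 2.236 − 3.657 ≈ -1.421 μg/mL.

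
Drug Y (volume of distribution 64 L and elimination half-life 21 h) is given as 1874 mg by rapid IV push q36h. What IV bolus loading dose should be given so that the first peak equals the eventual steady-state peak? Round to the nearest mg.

f = (1/2)^(36/21) ≈ 0.304753; accumulation ratio R = 1/(1−f) ≈ 1.43834.
Loading dose to hit Cmax,ss on first dose: D_load = D_maint·R ≈ 1874 × 1.43834 ≈ 2695.45 mg.

2695 mg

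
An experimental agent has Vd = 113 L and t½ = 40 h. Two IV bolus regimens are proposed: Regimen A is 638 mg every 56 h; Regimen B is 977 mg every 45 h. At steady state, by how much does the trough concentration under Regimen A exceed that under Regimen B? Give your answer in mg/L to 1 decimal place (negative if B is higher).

-3.9 mg/L

Regimen A: f = (1/2)^(56/40) ≈ 0.3789; Cmin,ss = (638/113)·f/(1−f) ≈ 3.444 mg/L.
Regimen B: f = (1/2)^(45/40) ≈ 0.4585; Cmin,ss = (977/113)·f/(1−f) ≈ 7.321 mg/L.
Difference ≈ 3.444 − 7.321 ≈ -3.877 mg/L.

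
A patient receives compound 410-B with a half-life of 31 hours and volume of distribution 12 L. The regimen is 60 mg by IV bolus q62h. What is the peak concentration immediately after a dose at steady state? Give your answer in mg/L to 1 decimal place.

τ = 62 h = 2 half-lives, so f = (1/2)^2 = 0.25.
At steady state, R = 1/(1 − 0.25) = 4/3.
Single-dose peak C₀ = D/Vd = 60/12 = 5 mg/L.
Steady-state peak Cmax,ss = C₀·R = 5 × 4/3 ≈ 6.667 mg/L.

6.7 mg/L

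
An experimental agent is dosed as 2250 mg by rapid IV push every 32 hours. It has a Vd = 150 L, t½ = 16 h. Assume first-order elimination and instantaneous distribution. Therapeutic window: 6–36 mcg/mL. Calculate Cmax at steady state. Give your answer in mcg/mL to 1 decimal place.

τ = 32 h = 2 half-lives, so f = (1/2)^2 = 0.25.
At steady state, R = 1/(1 − 0.25) = 4/3.
Single-dose peak C₀ = D/Vd = 2250/150 = 15 mcg/mL.
Steady-state peak Cmax,ss = C₀·R = 15 × 4/3 ≈ 20.000 mcg/mL.
Peak 20.0 mcg/mL vs MTC 36 mcg/mL: below toxic threshold.

20.0 mcg/mL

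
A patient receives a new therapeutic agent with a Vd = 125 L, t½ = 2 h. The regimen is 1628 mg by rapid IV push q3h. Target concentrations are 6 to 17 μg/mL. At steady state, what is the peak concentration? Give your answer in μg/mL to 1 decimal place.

k = ln2/t½ = ln2/2 ≈ 0.346574 h⁻¹; fraction remaining f = e^(−kτ) = e^(−0.346574×3) ≈ 0.3536.
Accumulation ratio R = 1/(1 − f) ≈ 1/0.6464 ≈ 1.5470.
Each bolus raises the concentration by D/Vd = 1628/125 ≈ 13.024 μg/mL.
Steady-state peak Cmax,ss = C₀·R ≈ 13.024 × 1.5470 ≈ 20.148 μg/mL.
Peak 20.1 μg/mL vs MTC 17 μg/mL: exceeds toxic threshold.

20.1 μg/mL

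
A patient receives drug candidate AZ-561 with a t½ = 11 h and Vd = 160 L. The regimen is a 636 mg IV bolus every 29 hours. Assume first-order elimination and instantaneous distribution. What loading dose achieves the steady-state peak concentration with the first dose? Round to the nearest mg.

f = (1/2)^(29/11) ≈ 0.160833; accumulation ratio R = 1/(1−f) ≈ 1.19166.
Loading dose to hit Cmax,ss on first dose: D_load = D_maint·R ≈ 636 × 1.19166 ≈ 757.90 mg.

758 mg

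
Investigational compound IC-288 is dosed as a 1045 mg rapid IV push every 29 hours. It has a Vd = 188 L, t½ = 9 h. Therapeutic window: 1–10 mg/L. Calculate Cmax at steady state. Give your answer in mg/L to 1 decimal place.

τ/t½ = 29/9 ≈ 3.2222, so fraction remaining f = (1/2)^(29/9) ≈ 0.1072.
Accumulation ratio R = 1/(1 − f) ≈ 1/0.8928 ≈ 1.1201.
Single-dose peak C₀ = D/Vd = 1045/188 ≈ 5.559 mg/L.
Cmax,ss = C₀/(1 − f) ≈ 5.559/0.8928 ≈ 6.226 mg/L.
Peak 6.2 mg/L vs MTC 10 mg/L: below toxic threshold.

6.2 mg/L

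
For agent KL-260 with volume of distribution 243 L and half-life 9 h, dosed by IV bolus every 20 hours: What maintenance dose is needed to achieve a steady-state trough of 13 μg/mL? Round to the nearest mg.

11581 mg

τ/t½ = 20/9 ≈ 2.2222, so f = (1/2)^(20/9) ≈ 0.214311.
Cmin,ss = (D/Vd)·f/(1−f), so D = Cmin,ss·Vd·(1−f)/f.
D = 13 × 243 × (1−f)/f ≈ 13 × 243 × 3.66612 ≈ 11581.27 mg.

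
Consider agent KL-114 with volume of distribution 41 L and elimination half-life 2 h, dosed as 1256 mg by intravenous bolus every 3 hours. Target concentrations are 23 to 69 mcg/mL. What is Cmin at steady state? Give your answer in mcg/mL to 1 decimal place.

τ/t½ = 3/2 ≈ 1.5, so fraction remaining f = (1/2)^(3/2) ≈ 0.3536.
At steady state, accumulation factor R = 1/(1 − e^(−kτ)) ≈ 1.5470.
Each bolus raises the concentration by D/Vd = 1256/41 ≈ 30.634 mcg/mL.
Steady-state peak Cmax,ss = C₀·R ≈ 30.634 × 1.5470 ≈ 47.391 mcg/mL.
One interval later, Cmin,ss = Cmax,ss·e^(−kτ) ≈ 47.391 × 0.3536 ≈ 16.757 mcg/mL.
Trough 16.8 mcg/mL vs MEC 23 mcg/mL: subtherapeutic.

16.8 mcg/mL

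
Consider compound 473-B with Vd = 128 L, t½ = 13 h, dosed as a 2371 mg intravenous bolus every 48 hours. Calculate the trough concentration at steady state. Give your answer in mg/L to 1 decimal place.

1.6 mg/L

Over one 48-h interval, 48/13 ≈ 3.6923 half-lives elapse, leaving f ≈ 0.0774 of each dose.
Each bolus raises the concentration by D/Vd = 2371/128 ≈ 18.523 mg/L.
Steady-state trough Cmin,ss = C₀·f/(1−f) ≈ 18.523 × 0.0774/0.9226 ≈ 1.554 mg/L.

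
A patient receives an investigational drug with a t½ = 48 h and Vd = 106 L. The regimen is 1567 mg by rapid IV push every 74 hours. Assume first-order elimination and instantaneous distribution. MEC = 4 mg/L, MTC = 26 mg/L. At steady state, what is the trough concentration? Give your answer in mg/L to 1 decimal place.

7.7 mg/L

k = ln2/t½ = ln2/48 ≈ 0.014441 h⁻¹; fraction remaining f = e^(−kτ) = e^(−0.014441×74) ≈ 0.3435.
Single-dose peak C₀ = D/Vd = 1567/106 ≈ 14.783 mg/L.
Steady-state trough Cmin,ss = C₀·f/(1−f) ≈ 14.783 × 0.3435/0.6565 ≈ 7.735 mg/L.
Trough 7.7 mg/L vs MEC 4 mg/L: adequate.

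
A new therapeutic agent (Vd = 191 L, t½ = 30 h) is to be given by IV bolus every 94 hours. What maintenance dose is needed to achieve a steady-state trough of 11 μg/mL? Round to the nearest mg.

16334 mg

τ/t½ = 94/30 ≈ 3.1333, so f = (1/2)^(94/30) ≈ 0.113965.
Cmin,ss = (D/Vd)·f/(1−f), so D = Cmin,ss·Vd·(1−f)/f.
D = 11 × 191 × (1−f)/f ≈ 11 × 191 × 7.77462 ≈ 16334.48 mg.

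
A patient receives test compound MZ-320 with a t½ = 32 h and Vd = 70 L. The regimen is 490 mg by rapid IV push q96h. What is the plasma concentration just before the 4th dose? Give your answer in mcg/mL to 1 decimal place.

1.0 mcg/mL

f = (1/2)^(τ/t½) = (1/2)^(96/32) ≈ 0.1250.
C₀ = D/Vd = 490/70 ≈ 7.000 mcg/mL.
Before the 4th dose, 3 doses have been given. Superposition: Cmin = C₀·(f + f² + … + f^3).
≈ 7.000 × (0.1250 + 0.0156 + 0.0020) ≈ 7.000 × 0.1426 ≈ 0.998 mcg/mL.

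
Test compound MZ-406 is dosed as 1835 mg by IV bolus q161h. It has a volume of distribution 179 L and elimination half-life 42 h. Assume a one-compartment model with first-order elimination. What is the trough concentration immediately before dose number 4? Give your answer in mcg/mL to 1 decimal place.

f = (1/2)^(τ/t½) = (1/2)^(161/42) ≈ 0.0702.
C₀ = D/Vd = 1835/179 ≈ 10.251 mcg/mL.
Before the 4th dose, 3 doses have been given. Superposition: Cmin = C₀·(f + f² + … + f^3).
≈ 10.251 × (0.0702 + 0.0049 + 0.0003) ≈ 10.251 × 0.0754 ≈ 0.773 mcg/mL.

0.8 mcg/mL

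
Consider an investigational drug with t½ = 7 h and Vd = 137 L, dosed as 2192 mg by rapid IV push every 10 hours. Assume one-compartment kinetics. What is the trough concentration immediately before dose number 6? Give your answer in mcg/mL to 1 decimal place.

9.4 mcg/mL

f = (1/2)^(τ/t½) = (1/2)^(10/7) ≈ 0.3715.
C₀ = D/Vd = 2192/137 ≈ 16.000 mcg/mL.
Before the 6th dose, 5 doses have been given. Superposition: Cmin = C₀·(f + f² + … + f^5).
≈ 16.000 × (0.3715 + 0.1380 + 0.0513 + 0.0190 + 0.0071) ≈ 16.000 × 0.5869 ≈ 9.390 mcg/mL.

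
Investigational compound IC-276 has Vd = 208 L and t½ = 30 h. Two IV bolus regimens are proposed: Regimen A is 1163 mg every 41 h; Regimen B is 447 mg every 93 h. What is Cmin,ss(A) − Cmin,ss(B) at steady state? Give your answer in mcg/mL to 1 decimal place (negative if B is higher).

3.3 mcg/mL

Regimen A: f = (1/2)^(41/30) ≈ 0.3878; Cmin,ss = (1163/208)·f/(1−f) ≈ 3.542 mcg/mL.
Regimen B: f = (1/2)^(93/30) ≈ 0.1166; Cmin,ss = (447/208)·f/(1−f) ≈ 0.284 mcg/mL.
Difference ≈ 3.542 − 0.284 ≈ 3.258 mcg/mL.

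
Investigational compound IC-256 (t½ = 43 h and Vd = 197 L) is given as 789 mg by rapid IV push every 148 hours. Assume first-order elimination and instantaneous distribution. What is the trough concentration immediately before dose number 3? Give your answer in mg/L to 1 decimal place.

f = (1/2)^(τ/t½) = (1/2)^(148/43) ≈ 0.0920.
C₀ = D/Vd = 789/197 ≈ 4.005 mg/L.
Before the 3rd dose, 2 doses have been given. Superposition: Cmin = C₀·(f + f²).
≈ 4.005 × (0.0920 + 0.0085) ≈ 4.005 × 0.1005 ≈ 0.403 mg/L.

0.4 mg/L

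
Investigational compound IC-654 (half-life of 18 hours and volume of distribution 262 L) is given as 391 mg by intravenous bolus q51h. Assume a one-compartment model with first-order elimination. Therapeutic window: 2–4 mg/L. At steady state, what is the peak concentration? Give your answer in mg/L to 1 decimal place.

1.7 mg/L

Over one 51-h interval, 51/18 ≈ 2.8333 half-lives elapse, leaving f ≈ 0.1403 of each dose.
Accumulation ratio R = 1/(1 − f) ≈ 1/0.8597 ≈ 1.1632.
Single-dose peak C₀ = D/Vd = 391/262 ≈ 1.492 mg/L.
Cmax,ss = C₀/(1 − f) ≈ 1.492/0.8597 ≈ 1.735 mg/L.
Peak 1.7 mg/L vs MTC 4 mg/L: below toxic threshold.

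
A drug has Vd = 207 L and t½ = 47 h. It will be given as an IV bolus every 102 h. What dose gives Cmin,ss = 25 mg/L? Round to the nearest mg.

τ/t½ = 102/47 ≈ 2.1702, so f = (1/2)^(102/47) ≈ 0.222178.
Cmin,ss = (D/Vd)·f/(1−f), so D = Cmin,ss·Vd·(1−f)/f.
D = 25 × 207 × (1−f)/f ≈ 25 × 207 × 3.50090 ≈ 18117.16 mg.

18117 mg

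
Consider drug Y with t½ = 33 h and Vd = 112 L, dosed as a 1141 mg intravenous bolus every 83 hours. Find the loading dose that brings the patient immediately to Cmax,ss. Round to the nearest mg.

1383 mg

f = (1/2)^(83/33) ≈ 0.174930; accumulation ratio R = 1/(1−f) ≈ 1.21202.
Loading dose to hit Cmax,ss on first dose: D_load = D_maint·R ≈ 1141 × 1.21202 ≈ 1382.91 mg.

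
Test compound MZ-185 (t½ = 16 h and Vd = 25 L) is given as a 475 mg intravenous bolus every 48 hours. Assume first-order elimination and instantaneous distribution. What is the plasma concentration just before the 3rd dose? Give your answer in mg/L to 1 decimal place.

f = (1/2)^(τ/t½) = (1/2)^(48/16) ≈ 0.1250.
C₀ = D/Vd = 475/25 ≈ 19.000 mg/L.
Before the 3rd dose, 2 doses have been given. Superposition: Cmin = C₀·(f + f²).
≈ 19.000 × (0.1250 + 0.0156) ≈ 19.000 × 0.1406 ≈ 2.671 mg/L.

2.7 mg/L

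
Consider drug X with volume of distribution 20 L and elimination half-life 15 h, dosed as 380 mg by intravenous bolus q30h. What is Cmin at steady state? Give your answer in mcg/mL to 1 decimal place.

The dosing interval is 2 half-lives, so f = 2^(−2) = 0.25.
At steady state, R = 1/(1 − 0.25) = 4/3.
Single-dose peak C₀ = D/Vd = 380/20 = 19 mcg/mL.
Steady-state peak Cmax,ss = C₀·R = 19 × 4/3 ≈ 25.333 mcg/mL.
Steady-state trough Cmin,ss = Cmax,ss·f ≈ 25.333 × 0.25 ≈ 6.333 mcg/mL.

6.3 mcg/mL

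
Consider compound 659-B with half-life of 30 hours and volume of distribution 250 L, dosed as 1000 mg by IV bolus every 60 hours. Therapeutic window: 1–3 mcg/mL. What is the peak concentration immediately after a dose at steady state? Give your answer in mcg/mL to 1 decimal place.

The dosing interval is 2 half-lives, so f = 2^(−2) = 0.25.
Accumulation ratio R = 1/(1 − f) = 1/0.75 = 4/3.
Single-dose peak C₀ = D/Vd = 1000/250 = 4 mcg/mL.
Steady-state peak Cmax,ss = C₀·R = 4 × 4/3 ≈ 5.333 mcg/mL.
Peak 5.3 mcg/mL vs MTC 3 mcg/mL: exceeds toxic threshold.

5.3 mcg/mL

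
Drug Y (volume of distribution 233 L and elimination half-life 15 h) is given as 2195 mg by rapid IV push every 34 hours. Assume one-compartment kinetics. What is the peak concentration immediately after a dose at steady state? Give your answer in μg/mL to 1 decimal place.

11.9 μg/mL

Over one 34-h interval, 34/15 ≈ 2.2667 half-lives elapse, leaving f ≈ 0.2078 of each dose.
At steady state, accumulation factor R = 1/(1 − e^(−kτ)) ≈ 1.2623.
Each bolus raises the concentration by D/Vd = 2195/233 ≈ 9.421 μg/mL.
Steady-state peak Cmax,ss = C₀·R ≈ 9.421 × 1.2623 ≈ 11.892 μg/mL.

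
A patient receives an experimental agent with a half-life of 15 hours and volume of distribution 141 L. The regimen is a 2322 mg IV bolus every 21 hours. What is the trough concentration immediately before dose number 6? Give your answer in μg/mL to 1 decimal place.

f = (1/2)^(τ/t½) = (1/2)^(21/15) ≈ 0.3789.
C₀ = D/Vd = 2322/141 ≈ 16.468 μg/mL.
Before the 6th dose, 5 doses have been given. Superposition: Cmin = C₀·(f + f² + … + f^5).
≈ 16.468 × (0.3789 + 0.1436 + 0.0544 + 0.0206 + 0.0078) ≈ 16.468 × 0.6053 ≈ 9.968 μg/mL.

10.0 μg/mL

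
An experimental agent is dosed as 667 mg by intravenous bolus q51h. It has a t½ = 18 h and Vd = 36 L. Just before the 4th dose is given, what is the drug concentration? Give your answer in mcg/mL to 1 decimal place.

3.0 mcg/mL

f = (1/2)^(τ/t½) = (1/2)^(51/18) ≈ 0.1403.
C₀ = D/Vd = 667/36 ≈ 18.528 mcg/mL.
Before the 4th dose, 3 doses have been given. Superposition: Cmin = C₀·(f + f² + … + f^3).
≈ 18.528 × (0.1403 + 0.0197 + 0.0028) ≈ 18.528 × 0.1628 ≈ 3.016 mcg/mL.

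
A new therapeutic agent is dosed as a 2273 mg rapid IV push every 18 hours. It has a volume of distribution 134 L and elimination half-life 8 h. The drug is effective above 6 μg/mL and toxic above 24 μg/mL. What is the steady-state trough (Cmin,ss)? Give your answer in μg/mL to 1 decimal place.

4.5 μg/mL

Over one 18-h interval, 18/8 ≈ 2.25 half-lives elapse, leaving f ≈ 0.2102 of each dose.
Each bolus raises the concentration by D/Vd = 2273/134 ≈ 16.963 μg/mL.
Steady-state trough Cmin,ss = C₀·f/(1−f) ≈ 16.963 × 0.2102/0.7898 ≈ 4.515 μg/mL.
Trough 4.5 μg/mL vs MEC 6 μg/mL: subtherapeutic.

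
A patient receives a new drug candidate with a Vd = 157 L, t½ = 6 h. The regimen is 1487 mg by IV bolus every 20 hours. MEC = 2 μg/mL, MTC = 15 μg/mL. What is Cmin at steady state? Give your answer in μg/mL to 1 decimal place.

1.0 μg/mL

τ/t½ = 20/6 ≈ 3.3333, so fraction remaining f = (1/2)^(20/6) ≈ 0.0992.
Each bolus raises the concentration by D/Vd = 1487/157 ≈ 9.471 μg/mL.
Steady-state trough Cmin,ss = C₀·f/(1−f) ≈ 9.471 × 0.0992/0.9008 ≈ 1.043 μg/mL.
Trough 1.0 μg/mL vs MEC 2 μg/mL: subtherapeutic.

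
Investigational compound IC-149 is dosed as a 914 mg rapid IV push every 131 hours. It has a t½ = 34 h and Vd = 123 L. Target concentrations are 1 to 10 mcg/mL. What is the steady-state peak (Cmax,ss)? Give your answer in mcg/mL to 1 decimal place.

k = ln2/t½ = ln2/34 ≈ 0.020387 h⁻¹; fraction remaining f = e^(−kτ) = e^(−0.020387×131) ≈ 0.0692.
At steady state, accumulation factor R = 1/(1 − e^(−kτ)) ≈ 1.0743.
Single-dose peak C₀ = D/Vd = 914/123 ≈ 7.431 mcg/mL.
Steady-state peak Cmax,ss = C₀·R ≈ 7.431 × 1.0743 ≈ 7.983 mcg/mL.
Peak 8.0 mcg/mL vs MTC 10 mcg/mL: below toxic threshold.

8.0 mcg/mL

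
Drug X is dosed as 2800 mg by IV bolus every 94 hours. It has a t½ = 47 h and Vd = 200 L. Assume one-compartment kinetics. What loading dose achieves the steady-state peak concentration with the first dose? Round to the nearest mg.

f = (1/2)^(94/47) ≈ 0.250000; accumulation ratio R = 1/(1−f) ≈ 1.33333.
Loading dose to hit Cmax,ss on first dose: D_load = D_maint·R ≈ 2800 × 1.33333 ≈ 3733.32 mg.

3733 mg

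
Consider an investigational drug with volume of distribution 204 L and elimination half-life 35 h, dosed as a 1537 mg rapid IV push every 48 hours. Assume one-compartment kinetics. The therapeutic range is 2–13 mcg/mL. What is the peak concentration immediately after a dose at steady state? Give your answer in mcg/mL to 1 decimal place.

Over one 48-h interval, 48/35 ≈ 1.3714 half-lives elapse, leaving f ≈ 0.3865 of each dose.
Accumulation ratio R = 1/(1 − f) ≈ 1/0.6135 ≈ 1.6300.
Single-dose peak C₀ = D/Vd = 1537/204 ≈ 7.534 mcg/mL.
Cmax,ss = C₀/(1 − f) ≈ 7.534/0.6135 ≈ 12.280 mcg/mL.
Peak 12.3 mcg/mL vs MTC 13 mcg/mL: below toxic threshold.

12.3 mcg/mL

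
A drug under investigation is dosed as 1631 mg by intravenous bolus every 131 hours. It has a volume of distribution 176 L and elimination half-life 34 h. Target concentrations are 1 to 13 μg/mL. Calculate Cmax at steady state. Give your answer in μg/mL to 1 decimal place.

τ/t½ = 131/34 ≈ 3.8529, so fraction remaining f = (1/2)^(131/34) ≈ 0.0692.
Accumulation ratio R = 1/(1 − f) ≈ 1/0.9308 ≈ 1.0743.
Single-dose peak C₀ = D/Vd = 1631/176 ≈ 9.267 μg/mL.
Steady-state peak Cmax,ss = C₀·R ≈ 9.267 × 1.0743 ≈ 9.956 μg/mL.
Peak 10.0 μg/mL vs MTC 13 μg/mL: below toxic threshold.

10.0 μg/mL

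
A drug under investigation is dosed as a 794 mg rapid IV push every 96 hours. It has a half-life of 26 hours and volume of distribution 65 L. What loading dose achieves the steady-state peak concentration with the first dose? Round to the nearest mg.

f = (1/2)^(96/26) ≈ 0.077358; accumulation ratio R = 1/(1−f) ≈ 1.08384.
Loading dose to hit Cmax,ss on first dose: D_load = D_maint·R ≈ 794 × 1.08384 ≈ 860.57 mg.

861 mg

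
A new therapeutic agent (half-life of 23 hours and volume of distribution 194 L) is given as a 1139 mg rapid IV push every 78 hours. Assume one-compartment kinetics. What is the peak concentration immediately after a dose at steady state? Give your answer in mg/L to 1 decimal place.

6.5 mg/L

k = ln2/t½ = ln2/23 ≈ 0.030137 h⁻¹; fraction remaining f = e^(−kτ) = e^(−0.030137×78) ≈ 0.0953.
Accumulation ratio R = 1/(1 − f) ≈ 1/0.9047 ≈ 1.1053.
Single-dose peak C₀ = D/Vd = 1139/194 ≈ 5.871 mg/L.
Steady-state peak Cmax,ss = C₀·R ≈ 5.871 × 1.1053 ≈ 6.489 mg/L.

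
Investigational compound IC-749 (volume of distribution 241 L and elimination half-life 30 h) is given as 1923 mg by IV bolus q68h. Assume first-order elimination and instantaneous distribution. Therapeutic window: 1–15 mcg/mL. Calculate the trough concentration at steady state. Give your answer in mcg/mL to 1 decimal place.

2.1 mcg/mL

τ/t½ = 68/30 ≈ 2.2667, so fraction remaining f = (1/2)^(68/30) ≈ 0.2078.
At steady state, accumulation factor R = 1/(1 − e^(−kτ)) ≈ 1.2623.
Single-dose peak C₀ = D/Vd = 1923/241 ≈ 7.979 mcg/mL.
Cmax,ss = C₀/(1 − f) ≈ 7.979/0.7922 ≈ 10.072 mcg/mL.
Steady-state trough Cmin,ss = Cmax,ss·f ≈ 10.072 × 0.2078 ≈ 2.093 mcg/mL.
Trough 2.1 mcg/mL vs MEC 1 mcg/mL: adequate.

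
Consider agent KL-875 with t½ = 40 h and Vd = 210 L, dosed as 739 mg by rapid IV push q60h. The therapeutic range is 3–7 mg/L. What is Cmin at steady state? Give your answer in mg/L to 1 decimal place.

1.9 mg/L

τ/t½ = 60/40 ≈ 1.5, so fraction remaining f = (1/2)^(60/40) ≈ 0.3536.
Single-dose peak C₀ = D/Vd = 739/210 ≈ 3.519 mg/L.
Steady-state trough Cmin,ss = C₀·f/(1−f) ≈ 3.519 × 0.3536/0.6464 ≈ 1.925 mg/L.
Trough 1.9 mg/L vs MEC 3 mg/L: subtherapeutic.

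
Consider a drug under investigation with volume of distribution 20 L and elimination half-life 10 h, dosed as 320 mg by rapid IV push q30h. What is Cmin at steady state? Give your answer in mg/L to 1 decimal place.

2.3 mg/L

τ = 30 h = 3 half-lives, so f = (1/2)^3 = 0.125.
At steady state, R = 1/(1 − 0.125) = 8/7.
Single-dose peak C₀ = D/Vd = 320/20 = 16 mg/L.
Steady-state peak Cmax,ss = C₀·R = 16 × 8/7 ≈ 18.286 mg/L.
Steady-state trough Cmin,ss = Cmax,ss·f ≈ 18.286 × 0.125 ≈ 2.286 mg/L.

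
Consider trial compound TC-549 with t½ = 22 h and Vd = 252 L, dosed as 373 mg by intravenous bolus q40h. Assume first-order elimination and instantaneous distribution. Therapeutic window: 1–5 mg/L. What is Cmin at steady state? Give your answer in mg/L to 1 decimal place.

0.6 mg/L

k = ln2/t½ = ln2/22 ≈ 0.031507 h⁻¹; fraction remaining f = e^(−kτ) = e^(−0.031507×40) ≈ 0.2836.
Each bolus raises the concentration by D/Vd = 373/252 ≈ 1.480 mg/L.
Steady-state trough Cmin,ss = C₀·f/(1−f) ≈ 1.480 × 0.2836/0.7164 ≈ 0.586 mg/L.
Trough 0.6 mg/L vs MEC 1 mg/L: subtherapeutic.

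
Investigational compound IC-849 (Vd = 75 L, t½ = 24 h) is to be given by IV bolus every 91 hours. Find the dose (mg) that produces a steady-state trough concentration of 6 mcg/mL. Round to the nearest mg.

τ/t½ = 91/24 ≈ 3.7917, so f = (1/2)^(91/24) ≈ 0.072210.
Cmin,ss = (D/Vd)·f/(1−f), so D = Cmin,ss·Vd·(1−f)/f.
D = 6 × 75 × (1−f)/f ≈ 6 × 75 × 12.84850 ≈ 5781.82 mg.

5782 mg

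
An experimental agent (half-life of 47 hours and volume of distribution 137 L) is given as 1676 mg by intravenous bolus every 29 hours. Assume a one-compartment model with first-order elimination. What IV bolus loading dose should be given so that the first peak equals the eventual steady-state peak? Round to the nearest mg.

4816 mg

f = (1/2)^(29/47) ≈ 0.652016; accumulation ratio R = 1/(1−f) ≈ 2.87370.
Loading dose to hit Cmax,ss on first dose: D_load = D_maint·R ≈ 1676 × 2.87370 ≈ 4816.32 mg.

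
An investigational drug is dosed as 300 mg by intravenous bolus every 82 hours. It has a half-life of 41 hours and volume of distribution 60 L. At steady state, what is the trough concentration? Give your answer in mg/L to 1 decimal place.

The dosing interval is 2 half-lives, so f = 2^(−2) = 0.25.
Accumulation ratio R = 1/(1 − f) = 1/0.75 = 4/3.
Single-dose peak C₀ = D/Vd = 300/60 = 5 mg/L.
Steady-state peak Cmax,ss = C₀·R = 5 × 4/3 ≈ 6.667 mg/L.
Steady-state trough Cmin,ss = Cmax,ss·f ≈ 6.667 × 0.25 ≈ 1.667 mg/L.

1.7 mg/L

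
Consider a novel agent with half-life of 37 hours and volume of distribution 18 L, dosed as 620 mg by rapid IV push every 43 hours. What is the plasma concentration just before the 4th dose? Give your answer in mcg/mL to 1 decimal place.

25.3 mcg/mL

f = (1/2)^(τ/t½) = (1/2)^(43/37) ≈ 0.4468.
C₀ = D/Vd = 620/18 ≈ 34.444 mcg/mL.
Before the 4th dose, 3 doses have been given. Superposition: Cmin = C₀·(f + f² + … + f^3).
≈ 34.444 × (0.4468 + 0.1996 + 0.0892) ≈ 34.444 × 0.7356 ≈ 25.337 mcg/mL.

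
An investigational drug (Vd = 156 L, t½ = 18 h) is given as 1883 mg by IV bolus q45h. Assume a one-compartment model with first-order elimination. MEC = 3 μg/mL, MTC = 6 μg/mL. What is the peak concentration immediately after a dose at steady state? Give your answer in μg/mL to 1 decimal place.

14.7 μg/mL

Over one 45-h interval, 45/18 ≈ 2.5 half-lives elapse, leaving f ≈ 0.1768 of each dose.
Accumulation ratio R = 1/(1 − f) ≈ 1/0.8232 ≈ 1.2148.
Each bolus raises the concentration by D/Vd = 1883/156 ≈ 12.071 μg/mL.
Steady-state peak Cmax,ss = C₀·R ≈ 12.071 × 1.2148 ≈ 14.664 μg/mL.
Peak 14.7 μg/mL vs MTC 6 μg/mL: exceeds toxic threshold.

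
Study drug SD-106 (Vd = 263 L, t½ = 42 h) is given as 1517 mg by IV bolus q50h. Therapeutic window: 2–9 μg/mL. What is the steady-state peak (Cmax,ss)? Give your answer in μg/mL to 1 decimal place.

Over one 50-h interval, 50/42 ≈ 1.1905 half-lives elapse, leaving f ≈ 0.4382 of each dose.
At steady state, accumulation factor R = 1/(1 − e^(−kτ)) ≈ 1.7800.
Single-dose peak C₀ = D/Vd = 1517/263 ≈ 5.768 μg/mL.
Steady-state peak Cmax,ss = C₀·R ≈ 5.768 × 1.7800 ≈ 10.267 μg/mL.
Peak 10.3 μg/mL vs MTC 9 μg/mL: exceeds toxic threshold.

10.3 μg/mL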